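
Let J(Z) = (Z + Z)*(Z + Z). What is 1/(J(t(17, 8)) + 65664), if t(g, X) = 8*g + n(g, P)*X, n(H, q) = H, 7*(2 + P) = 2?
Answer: 1/361600 ≈ 2.7655e-6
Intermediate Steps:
P = -12/7 (P = -2 + (⅐)*2 = -2 + 2/7 = -12/7 ≈ -1.7143)
t(g, X) = 8*g + X*g (t(g, X) = 8*g + g*X = 8*g + X*g)
J(Z) = 4*Z² (J(Z) = (2*Z)*(2*Z) = 4*Z²)
1/(J(t(17, 8)) + 65664) = 1/(4*(17*(8 + 8))² + 65664) = 1/(4*(17*16)² + 65664) = 1/(4*272² + 65664) = 1/(4*73984 + 65664) = 1/(295936 + 65664) = 1/361600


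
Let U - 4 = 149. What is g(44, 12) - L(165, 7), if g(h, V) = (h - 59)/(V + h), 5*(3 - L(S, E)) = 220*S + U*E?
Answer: 2091861/280 ≈ 7470.9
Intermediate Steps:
U = 153 (U = 4 + 149 = 153)
L(S, E) = 3 - 44*S - 153*E/5 (L(S, E) = 3 - (220*S + 153*E)/5 = 3 - (153*E + 220*S)/5 = 3 + (-44*S - 153*E/5) = 3 - 44*S - 153*E/5)
g(h, V) = (-59 + h)/(V + h)
g(44, 12) - L(165, 7) = (-59 + 44)/(12 + 44) - (3 - 44*165 - 153/5*7) = -15/56 - (3 - 7260 - 1071/5) = (1/56)*(-15) - 1*(-37356/5) = -15/56 + 37356/5 = 2091861/280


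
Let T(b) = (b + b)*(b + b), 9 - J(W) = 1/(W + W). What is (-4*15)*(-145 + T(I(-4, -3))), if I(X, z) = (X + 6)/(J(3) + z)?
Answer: 2124588/245 ≈ 8671.8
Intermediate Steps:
J(W) = 9 - 1/(2*W) (J(W) = 9 - 1/(W + W) = 9 - 1/(2*W))
I(X, z) = (6 + X)/(53/6 + z) (I(X, z) = (X + 6)/((9 - 1/2/3) + z) = (6 + X)/((9 - 1/2*1/3) + z) = (6 + X)/((9 - 1/6) + z) = (6 + X)/(53/6 + z))
T(b) = 4*b**2 (T(b) = (2*b)*(2*b) = 4*b**2)
(-4*15)*(-145 + T(I(-4, -3))) = (-4*15)*(-145 + 4*(6*(6 - 4)/(53 + 6*(-3)))**2) = -60*(-145 + 4*(6*2/(53 - 18))**2) = -60*(-145 + 4*(6*2/35)**2) = -60*(-145 + 4*(6*(1/35)*2)**2) = -60*(-145 + 4*(12/35)**2) = -60*(-145 + 4*(144/1225)) = -60*(-145 + 576/1225) = -60*(-177049/1225) = 2124588/245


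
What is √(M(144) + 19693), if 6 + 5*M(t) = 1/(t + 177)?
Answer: 2*√507265707/321 ≈ 140.33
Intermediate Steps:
M(t) = -6/5 + 1/(5*(177 + t)) (M(t) = -6/5 + 1/(5*(t + 177)) = -6/5 + 1/(5*(177 + t)))
√(M(144) + 19693) = √((-1061 - 6*144)/(5*(177 + 144)) + 19693) = √((⅕)*(-1061 - 864)/321 + 19693) = √((⅕)*(1/321)*(-1925) + 19693) = √(-385/321 + 19693) = √(6321068/321) = 2*√507265707/321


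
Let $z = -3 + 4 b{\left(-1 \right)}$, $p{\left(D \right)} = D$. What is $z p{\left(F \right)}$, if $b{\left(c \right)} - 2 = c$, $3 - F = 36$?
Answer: $-33$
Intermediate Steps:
$F = -33$ ($F = 3 - 36 = -33$)
$b{\left(c \right)} = 2 + c$
$z = 1$ ($z = -3 + 4 \left(2 - 1\right) = -3 + 4 \cdot 1 = -3 + 4 = 1$)
$z p{\left(F \right)} = 1 \left(-33\right) = -33$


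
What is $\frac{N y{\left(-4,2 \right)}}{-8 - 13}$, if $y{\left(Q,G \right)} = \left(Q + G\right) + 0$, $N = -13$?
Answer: $- \frac{26}{21} \approx -1.2381$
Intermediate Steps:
$y{\left(Q,G \right)} = G + Q$ ($y{\left(Q,G \right)} = \left(G + Q\right) + 0 = G + Q$)
$\frac{N y{\left(-4,2 \right)}}{-8 - 13} = \frac{\left(-13\right) \left(2 - 4\right)}{-8 - 13} = \frac{\left(-13\right) \left(-2\right)}{-21} = 26 \left(- \frac{1}{21}\right) = - \frac{26}{21}$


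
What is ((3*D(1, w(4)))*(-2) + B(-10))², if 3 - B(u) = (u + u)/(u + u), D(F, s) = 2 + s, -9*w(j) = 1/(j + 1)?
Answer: 21904/225 ≈ 97.351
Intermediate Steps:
w(j) = -1/(9*(1 + j)) (w(j) = -1/(9*(j + 1)) = -1/(9*(1 + j)))
B(u) = 2 (B(u) = 3 - (u + u)/(u + u) = 3 - 2*u/(2*u) = 3 - 2*u*1/(2*u) = 3 - 1*1 = 3 - 1 = 2)
((3*D(1, w(4)))*(-2) + B(-10))² = ((3*(2 - 1/(9 + 9*4)))*(-2) + 2)² = ((3*(2 - 1/(9 + 36)))*(-2) + 2)² = ((3*(2 - 1/45))*(-2) + 2)² = ((3*(89/45))*(-2) + 2)² = ((89/15)*(-2) + 2)² = (-178/15 + 2)² = (-148/15)² = 21904/225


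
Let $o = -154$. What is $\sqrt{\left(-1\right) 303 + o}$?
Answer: $i \sqrt{457} \approx 21.378 i$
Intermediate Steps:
$\sqrt{\left(-1\right) 303 + o} = \sqrt{\left(-1\right) 303 - 154} = \sqrt{-303 - 154} = \sqrt{-457} = i \sqrt{457}$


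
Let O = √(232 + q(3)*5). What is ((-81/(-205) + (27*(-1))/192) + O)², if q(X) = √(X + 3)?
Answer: (3339 + 13120*√(232 + 5*√6))²/172134400 ≈ 252.27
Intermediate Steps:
q(X) = √(3 + X)
O = √(232 + 5*√6) (O = √(232 + √(3 + 3)*5) = √(232 + √6*5) = √(232 + 5*√6) ≈ 15.628)
((-81/(-205) + (27*(-1))/192) + O)² = ((-81/(-205) + (27*(-1))/192) + √(232 + 5*√6))² = ((-81*(-1/205) - 27*1/192) + √(232 + 5*√6))² = ((81/205 - 9/64) + √(232 + 5*√6))² = (3339/13120 + √(232 + 5*√6))²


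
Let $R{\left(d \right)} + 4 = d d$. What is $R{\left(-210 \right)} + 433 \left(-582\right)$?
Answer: $-207910$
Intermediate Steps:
$R{\left(d \right)} = -4 + d^{2}$ ($R{\left(d \right)} = -4 + d d = -4 + d^{2}$)
$R{\left(-210 \right)} + 433 \left(-582\right) = \left(-4 + \left(-210\right)^{2}\right) + 433 \left(-582\right) = \left(-4 + 44100\right) - 252006 = 44096 - 252006 = -207910$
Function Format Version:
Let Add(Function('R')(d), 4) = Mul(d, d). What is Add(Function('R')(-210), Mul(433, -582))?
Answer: -207910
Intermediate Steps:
Function('R')(d) = Add(-4, Pow(d, 2)) (Function('R')(d) = Add(-4, Mul(d, d)) = Add(-4, Pow(d, 2)))
Add(Function('R')(-210), Mul(433, -582)) = Add(Add(-4, Pow(-210, 2)), Mul(433, -582)) = Add(Add(-4, 44100), -252006) = Add(44096, -252006) = -207910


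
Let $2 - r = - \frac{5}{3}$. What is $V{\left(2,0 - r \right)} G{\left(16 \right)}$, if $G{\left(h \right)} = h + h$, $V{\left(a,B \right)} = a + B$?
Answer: $- \frac{160}{3} \approx -53.333$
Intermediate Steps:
$r = \frac{11}{3}$ ($r = 2 - - \frac{5}{3} = 2 + \frac{5}{3} = \frac{11}{3} \approx 3.6667$)
$V{\left(a,B \right)} = B + a$
$G{\left(h \right)} = 2 h$
$V{\left(2,0 - r \right)} G{\left(16 \right)} = \left(\left(0 - \frac{11}{3}\right) + 2\right) 2 \cdot 16 = \left(\left(0 - \frac{11}{3}\right) + 2\right) 32 = \left(- \frac{11}{3} + 2\right) 32 = \left(- \frac{5}{3}\right) 32 = - \frac{160}{3}$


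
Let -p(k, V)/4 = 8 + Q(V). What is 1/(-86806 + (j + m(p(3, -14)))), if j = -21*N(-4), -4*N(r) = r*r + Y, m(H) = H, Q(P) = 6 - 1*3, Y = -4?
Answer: -1/86787 ≈ -1.1522e-5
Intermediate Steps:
Q(P) = 3 (Q(P) = 6 - 3 = 3)
p(k, V) = -44 (p(k, V) = -4*(8 + 3) = -4*11 = -44)
N(r) = 1 - r²/4 (N(r) = -(r*r - 4)/4 = -(r² - 4)/4 = -(-4 + r²)/4 = 1 - r²/4)
j = 63 (j = -21*(1 - ¼*(-4)²) = -21*(1 - ¼*16) = -21*(1 - 4) = -21*(-3) = 63)
1/(-86806 + (j + m(p(3, -14)))) = 1/(-86806 + (63 - 44)) = 1/(-86806 + 19) = 1/(-86787) = -1/86787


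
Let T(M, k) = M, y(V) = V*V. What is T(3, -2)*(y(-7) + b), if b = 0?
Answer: 147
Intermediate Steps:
y(V) = V**2
T(3, -2)*(y(-7) + b) = 3*((-7)**2 + 0) = 3*(49 + 0) = 3*49 = 147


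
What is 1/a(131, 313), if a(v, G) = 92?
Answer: 1/92 ≈ 0.010870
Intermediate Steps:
1/a(131, 313) = 1/92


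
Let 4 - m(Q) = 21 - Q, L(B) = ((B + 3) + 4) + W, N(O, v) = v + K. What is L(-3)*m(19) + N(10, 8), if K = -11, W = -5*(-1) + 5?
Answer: 25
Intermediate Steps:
W = 10 (W = 5 + 5 = 10)
N(O, v) = -11 + v (N(O, v) = v - 11 = -11 + v)
L(B) = 17 + B (L(B) = ((B + 3) + 4) + 10 = ((3 + B) + 4) + 10 = (7 + B) + 10 = 17 + B)
m(Q) = -17 + Q (m(Q) = 4 - (21 - Q) = 4 + (-21 + Q) = -17 + Q)
L(-3)*m(19) + N(10, 8) = (17 - 3)*(-17 + 19) + (-11 + 8) = 14*2 - 3 = 28 - 3 = 25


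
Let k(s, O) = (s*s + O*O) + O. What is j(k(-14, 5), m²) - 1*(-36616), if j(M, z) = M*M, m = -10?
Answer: 87692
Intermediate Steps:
k(s, O) = O + O² + s² (k(s, O) = (s² + O²) + O = (O² + s²) + O = O + O² + s²)
j(M, z) = M²
j(k(-14, 5), m²) - 1*(-36616) = (5 + 5² + (-14)²)² - 1*(-36616) = (5 + 25 + 196)² + 36616 = 226² + 36616 = 51076 + 36616 = 87692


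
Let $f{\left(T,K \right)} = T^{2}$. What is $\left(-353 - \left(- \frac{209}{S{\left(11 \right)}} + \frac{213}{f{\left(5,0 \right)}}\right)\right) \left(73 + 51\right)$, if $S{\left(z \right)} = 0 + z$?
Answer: $- \frac{1061812}{25} \approx -42473.0$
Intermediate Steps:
$S{\left(z \right)} = z$
$\left(-353 - \left(- \frac{209}{S{\left(11 \right)}} + \frac{213}{f{\left(5,0 \right)}}\right)\right) \left(73 + 51\right) = \left(-353 + \left(- \frac{213}{5^{2}} + \frac{209}{11}\right)\right) \left(73 + 51\right) = \left(-353 + \left(- \frac{213}{25} + 209 \cdot \frac{1}{11}\right)\right) 124 = \left(-353 + \left(\left(-213\right) \frac{1}{25} + 19\right)\right) 124 = \left(-353 + \left(- \frac{213}{25} + 19\right)\right) 124 = \left(-353 + \frac{262}{25}\right) 124 = \left(- \frac{8563}{25}\right) 124 = - \frac{1061812}{25}$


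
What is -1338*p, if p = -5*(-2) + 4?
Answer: -18732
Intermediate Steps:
p = 14 (p = 10 + 4 = 14)
-1338*p = -1338*14 = -18732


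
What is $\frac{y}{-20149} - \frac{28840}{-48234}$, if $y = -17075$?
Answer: $\frac{702346355}{485933433} \approx 1.4454$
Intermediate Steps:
$\frac{y}{-20149} - \frac{28840}{-48234} = - \frac{17075}{-20149} - \frac{28840}{-48234} = \left(-17075\right) \left(- \frac{1}{20149}\right) - - \frac{14420}{24117} = \frac{17075}{20149} + \frac{14420}{24117} = \frac{702346355}{485933433}$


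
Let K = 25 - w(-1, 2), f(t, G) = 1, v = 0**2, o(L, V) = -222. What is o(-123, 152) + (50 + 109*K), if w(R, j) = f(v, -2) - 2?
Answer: 2662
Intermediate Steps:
v = 0
w(R, j) = -1 (w(R, j) = 1 - 2 = -1)
K = 26 (K = 25 - 1*(-1) = 25 + 1 = 26)
o(-123, 152) + (50 + 109*K) = -222 + (50 + 109*26) = -222 + (50 + 2834) = -222 + 2884 = 2662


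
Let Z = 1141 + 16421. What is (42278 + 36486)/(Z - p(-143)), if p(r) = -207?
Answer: 78764/17769 ≈ 4.4327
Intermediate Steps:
Z = 17562
(42278 + 36486)/(Z - p(-143)) = (42278 + 36486)/(17562 - 1*(-207)) = 78764/(17562 + 207) = 78764/17769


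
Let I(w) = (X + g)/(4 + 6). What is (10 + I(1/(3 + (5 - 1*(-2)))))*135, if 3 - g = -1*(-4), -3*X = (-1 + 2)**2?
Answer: 1332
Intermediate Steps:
X = -1/3 (X = -(-1 + 2)**2/3 = -1/3*1**2 = -1/3*1 = -1/3 ≈ -0.33333)
g = -1 (g = 3 - (-1)*(-4) = 3 - 1*4 = 3 - 4 = -1)
I(w) = -2/15 (I(w) = (-1/3 - 1)/(4 + 6) = -4/3/10 = -4/3*1/10 = -2/15)
(10 + I(1/(3 + (5 - 1*(-2)))))*135 = (10 - 2/15)*135 = (148/15)*135 = 1332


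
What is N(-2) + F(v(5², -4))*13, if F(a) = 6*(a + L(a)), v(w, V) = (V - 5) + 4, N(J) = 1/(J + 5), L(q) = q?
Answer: -2339/3 ≈ -779.67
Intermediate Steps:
N(J) = 1/(5 + J)
v(w, V) = -1 + V (v(w, V) = (-5 + V) + 4 = -1 + V)
F(a) = 12*a (F(a) = 6*(a + a) = 6*(2*a) = 12*a)
N(-2) + F(v(5², -4))*13 = 1/(5 - 2) + (12*(-1 - 4))*13 = 1/3 + (12*(-5))*13 = ⅓ - 60*13 = ⅓ - 780 = -2339/3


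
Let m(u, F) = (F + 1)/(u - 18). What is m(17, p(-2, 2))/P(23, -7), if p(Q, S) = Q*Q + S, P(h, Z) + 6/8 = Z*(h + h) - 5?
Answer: 28/1311 ≈ 0.021358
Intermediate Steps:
P(h, Z) = -23/4 + 2*Z*h (P(h, Z) = -3/4 + (Z*(h + h) - 5) = -3/4 + (Z*(2*h) - 5) = -3/4 + (2*Z*h - 5) = -3/4 + (-5 + 2*Z*h) = -23/4 + 2*Z*h)
p(Q, S) = S + Q**2 (p(Q, S) = Q**2 + S = S + Q**2)
m(u, F) = (1 + F)/(-18 + u)
m(17, p(-2, 2))/P(23, -7) = ((1 + (2 + (-2)**2))/(-18 + 17))/(-23/4 + 2*(-7)*23) = ((1 + (2 + 4))/(-1))/(-23/4 - 322) = (-(1 + 6))/(-1311/4) = -1*7*(-4/1311) = -7*(-4/1311) = 28/1311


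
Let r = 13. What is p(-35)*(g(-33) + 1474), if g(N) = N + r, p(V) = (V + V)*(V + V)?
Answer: 7124600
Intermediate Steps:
p(V) = 4*V² (p(V) = (2*V)*(2*V) = 4*V²)
g(N) = 13 + N (g(N) = N + 13 = 13 + N)
p(-35)*(g(-33) + 1474) = (4*(-35)²)*((13 - 33) + 1474) = (4*1225)*(-20 + 1474) = 4900*1454 = 7124600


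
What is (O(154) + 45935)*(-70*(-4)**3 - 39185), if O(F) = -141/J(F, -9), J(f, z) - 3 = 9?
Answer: -6375065565/4 ≈ -1.5938e+9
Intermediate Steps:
J(f, z) = 12 (J(f, z) = 3 + 9 = 12)
O(F) = -47/4 (O(F) = -141/12 = -141*1/12 = -47/4)
(O(154) + 45935)*(-70*(-4)**3 - 39185) = (-47/4 + 45935)*(-70*(-4)**3 - 39185) = 183693*(-70*(-64) - 39185)/4 = 183693*(4480 - 39185)/4 = (183693/4)*(-34705) = -6375065565/4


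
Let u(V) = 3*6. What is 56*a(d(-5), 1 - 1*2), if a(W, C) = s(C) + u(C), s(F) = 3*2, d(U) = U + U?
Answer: 1344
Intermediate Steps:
u(V) = 18
d(U) = 2*U
s(F) = 6
a(W, C) = 24 (a(W, C) = 6 + 18 = 24)
56*a(d(-5), 1 - 1*2) = 56*24 = 1344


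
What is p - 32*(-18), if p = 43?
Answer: 619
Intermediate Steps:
p - 32*(-18) = 43 - 32*(-18) = 43 + 576 = 619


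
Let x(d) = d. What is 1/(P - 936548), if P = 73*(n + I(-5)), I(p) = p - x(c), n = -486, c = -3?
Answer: -1/972172 ≈ -1.0286e-6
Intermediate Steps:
I(p) = 3 + p (I(p) = p - 1*(-3) = p + 3 = 3 + p)
P = -35624 (P = 73*(-486 + (3 - 5)) = 73*(-486 - 2) = 73*(-488) = -35624)
1/(P - 936548) = 1/(-35624 - 936548) = 1/(-972172) = -1/972172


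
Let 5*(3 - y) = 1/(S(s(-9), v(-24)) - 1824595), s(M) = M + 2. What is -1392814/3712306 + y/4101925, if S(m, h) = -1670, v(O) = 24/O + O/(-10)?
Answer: -26084576918016620047/69524085887535995625 ≈ -0.37519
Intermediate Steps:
v(O) = 24/O - O/10 (v(O) = 24/O + O*(-⅒) = 24/O - O/10)
s(M) = 2 + M
y = 27393976/9131325 (y = 3 - 1/(5*(-1670 - 1824595)) = 3 - ⅕/(-1826265) = 3 - ⅕*(-1/1826265) = 3 + 1/9131325 = 27393976/9131325 ≈ 3.0000)
-1392814/3712306 + y/4101925 = -1392814/3712306 + (27393976/9131325)/4101925 = -1392814*1/3712306 + (27393976/9131325)*(1/4101925) = -696407/1856153 + 27393976/37456010300625 = -26084576918016620047/69524085887535995625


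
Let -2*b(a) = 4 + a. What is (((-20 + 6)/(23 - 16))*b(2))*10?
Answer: 60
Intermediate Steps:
b(a) = -2 - a/2 (b(a) = -(4 + a)/2 = -2 - a/2)
(((-20 + 6)/(23 - 16))*b(2))*10 = (((-20 + 6)/(23 - 16))*(-2 - ½*2))*10 = ((-14/7)*(-2 - 1))*10 = (-14*⅐*(-3))*10 = -2*(-3)*10 = 6*10 = 60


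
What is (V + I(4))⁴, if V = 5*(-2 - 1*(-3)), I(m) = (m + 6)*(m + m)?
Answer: 52200625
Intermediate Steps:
I(m) = 2*m*(6 + m) (I(m) = (6 + m)*(2*m) = 2*m*(6 + m))
V = 5 (V = 5*(-2 + 3) = 5*1 = 5)
(V + I(4))⁴ = (5 + 2*4*(6 + 4))⁴ = (5 + 2*4*10)⁴ = (5 + 80)⁴ = 85⁴ = 52200625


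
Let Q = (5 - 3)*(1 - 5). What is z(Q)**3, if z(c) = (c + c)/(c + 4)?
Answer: 64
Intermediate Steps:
Q = -8 (Q = 2*(-4) = -8)
z(c) = 2*c/(4 + c) (z(c) = (2*c)/(4 + c) = 2*c/(4 + c))
z(Q)**3 = (2*(-8)/(4 - 8))**3 = (2*(-8)/(-4))**3 = (2*(-8)*(-1/4))**3 = 4**3 = 64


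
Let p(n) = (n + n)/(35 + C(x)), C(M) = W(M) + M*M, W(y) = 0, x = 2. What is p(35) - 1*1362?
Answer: -53048/39 ≈ -1360.2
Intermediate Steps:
C(M) = M² (C(M) = 0 + M*M = 0 + M² = M²)
p(n) = 2*n/39 (p(n) = (n + n)/(35 + 2²) = (2*n)/(35 + 4) = (2*n)/39 = (2*n)*(1/39) = 2*n/39)
p(35) - 1*1362 = (2/39)*35 - 1*1362 = 70/39 - 1362 = -53048/39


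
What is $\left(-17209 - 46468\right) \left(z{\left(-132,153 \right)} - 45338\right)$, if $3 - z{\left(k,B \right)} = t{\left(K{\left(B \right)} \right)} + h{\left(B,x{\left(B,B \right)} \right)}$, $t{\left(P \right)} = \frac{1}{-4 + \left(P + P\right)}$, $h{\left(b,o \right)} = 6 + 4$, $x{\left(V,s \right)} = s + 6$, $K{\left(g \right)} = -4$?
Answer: $\frac{34649139103}{12} \approx 2.8874 \cdot 10^{9}$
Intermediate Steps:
$x{\left(V,s \right)} = 6 + s$
$h{\left(b,o \right)} = 10$
$t{\left(P \right)} = \frac{1}{-4 + 2 P}$
$z{\left(k,B \right)} = - \frac{83}{12}$ ($z{\left(k,B \right)} = 3 - \left(\frac{1}{2 \left(-2 - 4\right)} + 10\right) = 3 - \left(\frac{1}{2 \left(-6\right)} + 10\right) = 3 - \left(\frac{1}{2} \left(- \frac{1}{6}\right) + 10\right) = 3 - \left(- \frac{1}{12} + 10\right) = 3 - \frac{119}{12} = - \frac{83}{12}$)
$\left(-17209 - 46468\right) \left(z{\left(-132,153 \right)} - 45338\right) = \left(-17209 - 46468\right) \left(- \frac{83}{12} - 45338\right) = \left(-63677\right) \left(- \frac{544139}{12}\right) = \frac{34649139103}{12}$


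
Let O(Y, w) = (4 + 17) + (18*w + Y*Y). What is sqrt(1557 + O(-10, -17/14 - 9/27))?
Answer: sqrt(80857)/7 ≈ 40.622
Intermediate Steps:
O(Y, w) = 21 + Y**2 + 18*w (O(Y, w) = 21 + (18*w + Y**2) = 21 + (Y**2 + 18*w) = 21 + Y**2 + 18*w)
sqrt(1557 + O(-10, -17/14 - 9/27)) = sqrt(1557 + (21 + (-10)**2 + 18*(-17/14 - 9/27))) = sqrt(1557 + (21 + 100 + 18*(-17*1/14 - 9*1/27))) = sqrt(1557 + (21 + 100 + 18*(-17/14 - 1/3))) = sqrt(1557 + (21 + 100 + 18*(-65/42))) = sqrt(1557 + (21 + 100 - 195/7)) = sqrt(1557 + 652/7) = sqrt(11551/7) = sqrt(80857)/7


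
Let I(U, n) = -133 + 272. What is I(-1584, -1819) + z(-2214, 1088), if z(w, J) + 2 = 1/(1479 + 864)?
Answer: 320992/2343 ≈ 137.00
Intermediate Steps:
I(U, n) = 139
z(w, J) = -4685/2343 (z(w, J) = -2 + 1/(1479 + 864) = -2 + 1/2343 = -4685/2343)
I(-1584, -1819) + z(-2214, 1088) = 139 - 4685/2343 = 320992/2343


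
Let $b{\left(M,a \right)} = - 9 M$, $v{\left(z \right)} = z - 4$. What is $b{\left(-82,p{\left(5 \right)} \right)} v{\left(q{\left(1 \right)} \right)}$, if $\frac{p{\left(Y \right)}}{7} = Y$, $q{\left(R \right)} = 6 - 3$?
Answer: $-738$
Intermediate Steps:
$q{\left(R \right)} = 3$ ($q{\left(R \right)} = 6 - 3 = 3$)
$p{\left(Y \right)} = 7 Y$
$v{\left(z \right)} = -4 + z$
$b{\left(-82,p{\left(5 \right)} \right)} v{\left(q{\left(1 \right)} \right)} = \left(-9\right) \left(-82\right) \left(-4 + 3\right) = 738 \left(-1\right) = -738$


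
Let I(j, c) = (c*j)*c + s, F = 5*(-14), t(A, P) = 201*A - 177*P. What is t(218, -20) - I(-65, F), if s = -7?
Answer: 365865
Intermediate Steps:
t(A, P) = -177*P + 201*A
F = -70
I(j, c) = -7 + j*c² (I(j, c) = (c*j)*c - 7 = j*c² - 7 = -7 + j*c²)
t(218, -20) - I(-65, F) = (-177*(-20) + 201*218) - (-7 - 65*(-70)²) = (3540 + 43818) - (-7 - 65*4900) = 47358 - (-7 - 318500) = 47358 - 1*(-318507) = 47358 + 318507 = 365865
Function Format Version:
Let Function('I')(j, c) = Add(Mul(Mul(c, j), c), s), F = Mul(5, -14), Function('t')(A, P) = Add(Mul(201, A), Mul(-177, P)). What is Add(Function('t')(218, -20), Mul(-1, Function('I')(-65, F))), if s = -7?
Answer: 365865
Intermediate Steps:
Function('t')(A, P) = Add(Mul(-177, P), Mul(201, A))
F = -70
Function('I')(j, c) = Add(-7, Mul(j, Pow(c, 2))) (Function('I')(j, c) = Add(Mul(Mul(c, j), c), -7) = Add(Mul(j, Pow(c, 2)), -7) = Add(-7, Mul(j, Pow(c, 2))))
Add(Function('t')(218, -20), Mul(-1, Function('I')(-65, F))) = Add(Add(Mul(-177, -20), Mul(201, 218)), Mul(-1, Add(-7, Mul(-65, Pow(-70, 2))))) = Add(Add(3540, 43818), Mul(-1, Add(-7, Mul(-65, 4900)))) = Add(47358, Mul(-1, Add(-7, -318500))) = Add(47358, Mul(-1, -318507)) = Add(47358, 318507) = 365865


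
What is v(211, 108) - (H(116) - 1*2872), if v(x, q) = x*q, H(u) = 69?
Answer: 25591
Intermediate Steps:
v(x, q) = q*x
v(211, 108) - (H(116) - 1*2872) = 108*211 - (69 - 1*2872) = 22788 - (69 - 2872) = 22788 - 1*(-2803) = 22788 + 2803 = 25591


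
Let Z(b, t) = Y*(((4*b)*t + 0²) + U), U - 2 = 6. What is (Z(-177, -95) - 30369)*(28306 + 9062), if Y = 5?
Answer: 11433524328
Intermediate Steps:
U = 8 (U = 2 + 6 = 8)
Z(b, t) = 40 + 20*b*t (Z(b, t) = 5*(((4*b)*t + 0²) + 8) = 5*((4*b*t + 0) + 8) = 5*(4*b*t + 8) = 5*(8 + 4*b*t) = 40 + 20*b*t)
(Z(-177, -95) - 30369)*(28306 + 9062) = ((40 + 20*(-177)*(-95)) - 30369)*(28306 + 9062) = ((40 + 336300) - 30369)*37368 = (336340 - 30369)*37368 = 305971*37368 = 11433524328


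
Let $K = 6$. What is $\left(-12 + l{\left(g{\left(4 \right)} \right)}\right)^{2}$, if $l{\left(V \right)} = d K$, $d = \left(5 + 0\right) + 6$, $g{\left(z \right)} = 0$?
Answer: $2916$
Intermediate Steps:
$d = 11$ ($d = 5 + 6 = 11$)
$l{\left(V \right)} = 66$ ($l{\left(V \right)} = 11 \cdot 6 = 66$)
$\left(-12 + l{\left(g{\left(4 \right)} \right)}\right)^{2} = \left(-12 + 66\right)^{2} = 54^{2} = 2916$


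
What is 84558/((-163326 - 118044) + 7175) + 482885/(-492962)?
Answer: -5615759141/4360248890 ≈ -1.2879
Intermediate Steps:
84558/((-163326 - 118044) + 7175) + 482885/(-492962) = 84558/(-281370 + 7175) + 482885*(-1/492962) = 84558/(-274195) - 482885/492962 = 84558*(-1/274195) - 482885/492962 = -84558/274195 - 482885/492962 = -5615759141/4360248890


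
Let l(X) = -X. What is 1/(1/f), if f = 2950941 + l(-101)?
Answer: 2951042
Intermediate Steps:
f = 2951042 (f = 2950941 - 1*(-101) = 2950941 + 101 = 2951042)
1/(1/f) = 1/(1/2951042) = 2951042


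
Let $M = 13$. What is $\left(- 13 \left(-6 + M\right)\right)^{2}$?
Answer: $8281$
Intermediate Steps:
$\left(- 13 \left(-6 + M\right)\right)^{2} = \left(- 13 \left(-6 + 13\right)\right)^{2} = \left(\left(-13\right) 7\right)^{2} = \left(-91\right)^{2} = 8281$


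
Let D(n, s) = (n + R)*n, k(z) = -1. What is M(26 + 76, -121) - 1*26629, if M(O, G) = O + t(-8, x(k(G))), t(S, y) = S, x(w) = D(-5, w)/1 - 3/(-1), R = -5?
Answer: -26535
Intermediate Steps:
D(n, s) = n*(-5 + n) (D(n, s) = (n - 5)*n = (-5 + n)*n = n*(-5 + n))
x(w) = 53 (x(w) = -5*(-5 - 5)/1 - 3/(-1) = -5*(-10)*1 - 3*(-1) = 50*1 + 3 = 50 + 3 = 53)
M(O, G) = -8 + O (M(O, G) = O - 8 = -8 + O)
M(26 + 76, -121) - 1*26629 = (-8 + (26 + 76)) - 1*26629 = (-8 + 102) - 26629 = 94 - 26629 = -26535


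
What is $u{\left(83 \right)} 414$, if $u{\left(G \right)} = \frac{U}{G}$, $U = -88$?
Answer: $- \frac{36432}{83} \approx -438.94$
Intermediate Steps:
$u{\left(G \right)} = - \frac{88}{G}$
$u{\left(83 \right)} 414 = - \frac{88}{83} \cdot 414 = \left(-88\right) \frac{1}{83} \cdot 414 = \left(- \frac{88}{83}\right) 414 = - \frac{36432}{83}$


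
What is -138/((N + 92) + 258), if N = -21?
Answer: -138/329 ≈ -0.41945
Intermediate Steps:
-138/((N + 92) + 258) = -138/((-21 + 92) + 258) = -138/(71 + 258) = -138/329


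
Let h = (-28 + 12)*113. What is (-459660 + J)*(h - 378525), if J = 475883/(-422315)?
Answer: 73830922293204739/422315 ≈ 1.7482e+11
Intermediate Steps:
J = -475883/422315 (J = 475883*(-1/422315) = -475883/422315 ≈ -1.1268)
h = -1808 (h = -16*113 = -1808)
(-459660 + J)*(h - 378525) = (-459660 - 475883/422315)*(-1808 - 378525) = -194121788783/422315*(-380333) = 73830922293204739/422315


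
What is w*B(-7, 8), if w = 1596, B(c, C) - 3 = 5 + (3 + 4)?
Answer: 23940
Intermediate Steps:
B(c, C) = 15 (B(c, C) = 3 + (5 + (3 + 4)) = 3 + (5 + 7) = 3 + 12 = 15)
w*B(-7, 8) = 1596*15 = 23940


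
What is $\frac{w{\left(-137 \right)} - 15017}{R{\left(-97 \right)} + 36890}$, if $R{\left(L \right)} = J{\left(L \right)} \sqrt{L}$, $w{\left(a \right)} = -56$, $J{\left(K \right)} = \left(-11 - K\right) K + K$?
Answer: $- \frac{556042970}{8268894037} - \frac{127201047 i \sqrt{97}}{8268894037} \approx -0.067245 - 0.15151 i$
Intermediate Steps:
$J{\left(K \right)} = K + K \left(-11 - K\right)$ ($J{\left(K \right)} = K \left(-11 - K\right) + K = K + K \left(-11 - K\right)$)
$R{\left(L \right)} = - L^{\frac{3}{2}} \left(10 + L\right)$ ($R{\left(L \right)} = - L \left(10 + L\right) \sqrt{L} = - L^{\frac{3}{2}} \left(10 + L\right)$)
$\frac{w{\left(-137 \right)} - 15017}{R{\left(-97 \right)} + 36890} = \frac{-56 - 15017}{\left(-97\right)^{\frac{3}{2}} \left(-10 - -97\right) + 36890} = - \frac{15073}{- 97 i \sqrt{97} \left(-10 + 97\right) + 36890} = - \frac{15073}{- 97 i \sqrt{97} \cdot 87 + 36890} = - \frac{15073}{- 8439 i \sqrt{97} + 36890} = - \frac{15073}{36890 - 8439 i \sqrt{97}}$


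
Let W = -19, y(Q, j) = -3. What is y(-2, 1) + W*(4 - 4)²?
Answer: -3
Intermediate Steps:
y(-2, 1) + W*(4 - 4)² = -3 - 19*(4 - 4)² = -3 - 19*0² = -3 - 19*0 = -3 + 0 = -3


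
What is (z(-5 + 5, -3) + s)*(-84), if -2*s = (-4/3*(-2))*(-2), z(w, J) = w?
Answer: -224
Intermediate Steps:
s = 8/3 (s = --4/3*(-2)*(-2)/2 = --4*⅓*(-2)*(-2)/2 = -(-4/3*(-2))*(-2)/2 = -4*(-2)/3 = -½*(-16/3) = 8/3 ≈ 2.6667)
(z(-5 + 5, -3) + s)*(-84) = ((-5 + 5) + 8/3)*(-84) = (0 + 8/3)*(-84) = (8/3)*(-84) = -224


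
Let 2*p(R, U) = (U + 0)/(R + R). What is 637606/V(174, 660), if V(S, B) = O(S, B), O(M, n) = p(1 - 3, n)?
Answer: -1275212/165 ≈ -7728.6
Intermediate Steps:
p(R, U) = U/(4*R) (p(R, U) = ((U + 0)/(R + R))/2 = (U/((2*R)))/2 = (U*(1/(2*R)))/2 = (U/(2*R))/2 = U/(4*R))
O(M, n) = -n/8 (O(M, n) = n/(4*(1 - 3)) = (1/4)*n/(-2) = (1/4)*n*(-1/2) = -n/8)
V(S, B) = -B/8
637606/V(174, 660) = 637606/((-1/8*660)) = 637606/(-165/2) = 637606*(-2/165) = -1275212/165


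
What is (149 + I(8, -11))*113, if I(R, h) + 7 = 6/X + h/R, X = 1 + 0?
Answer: 132549/8 ≈ 16569.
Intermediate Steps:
X = 1
I(R, h) = -1 + h/R (I(R, h) = -7 + (6/1 + h/R) = -7 + (6*1 + h/R) = -7 + (6 + h/R) = -1 + h/R)
(149 + I(8, -11))*113 = (149 + (-11 - 1*8)/8)*113 = (149 + (-11 - 8)/8)*113 = (149 + (⅛)*(-19))*113 = (149 - 19/8)*113 = (1173/8)*113 = 132549/8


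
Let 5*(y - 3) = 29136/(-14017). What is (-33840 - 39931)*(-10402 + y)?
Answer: 53767480715321/70085 ≈ 7.6718e+8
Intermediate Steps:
y = 181119/70085 (y = 3 + (29136/(-14017))/5 = 3 + (29136*(-1/14017))/5 = 3 + (1/5)*(-29136/14017) = 3 - 29136/70085 = 181119/70085 ≈ 2.5843)
(-33840 - 39931)*(-10402 + y) = (-33840 - 39931)*(-10402 + 181119/70085) = -73771*(-728843051/70085) = 53767480715321/70085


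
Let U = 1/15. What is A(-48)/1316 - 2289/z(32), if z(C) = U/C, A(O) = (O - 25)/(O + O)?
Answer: -138807889847/126336 ≈ -1.0987e+6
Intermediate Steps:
A(O) = (-25 + O)/(2*O) (A(O) = (-25 + O)/((2*O)) = (-25 + O)*(1/(2*O)) = (-25 + O)/(2*O))
U = 1/15 ≈ 0.066667
z(C) = 1/(15*C)
A(-48)/1316 - 2289/z(32) = ((½)*(-25 - 48)/(-48))/1316 - 2289/((1/15)/32) = ((½)*(-1/48)*(-73))*(1/1316) - 2289/((1/15)*(1/32)) = (73/96)*(1/1316) - 2289/1/480 = 73/126336 - 2289*480 = 73/126336 - 1098720 = -138807889847/126336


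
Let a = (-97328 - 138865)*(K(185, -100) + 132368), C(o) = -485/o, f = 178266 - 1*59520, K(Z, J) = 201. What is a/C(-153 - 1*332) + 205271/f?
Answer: -3718159293084211/118746 ≈ -3.1312e+10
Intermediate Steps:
f = 118746 (f = 178266 - 59520 = 118746)
a = -31311869817 (a = (-97328 - 138865)*(201 + 132368) = -236193*132569 = -31311869817)
a/C(-153 - 1*332) + 205271/f = -31311869817/((-485/(-153 - 1*332))) + 205271/118746 = -31311869817/((-485/(-153 - 332))) + 205271*(1/118746) = -31311869817/((-485/(-485))) + 205271/118746 = -31311869817/((-485*(-1/485))) + 205271/118746 = -31311869817/1 + 205271/118746 = -31311869817*1 + 205271/118746 = -31311869817 + 205271/118746 = -3718159293084211/118746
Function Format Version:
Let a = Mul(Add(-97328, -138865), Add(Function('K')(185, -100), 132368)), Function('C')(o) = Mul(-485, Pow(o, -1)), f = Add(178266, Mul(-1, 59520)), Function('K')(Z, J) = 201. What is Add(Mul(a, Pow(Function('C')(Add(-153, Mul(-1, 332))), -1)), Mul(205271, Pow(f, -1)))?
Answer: Rational(-3718159293084211, 118746) ≈ -3.1312e+10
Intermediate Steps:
f = 118746 (f = Add(178266, -59520) = 118746)
a = -31311869817 (a = Mul(Add(-97328, -138865), Add(201, 132368)) = Mul(-236193, 132569) = -31311869817)
Add(Mul(a, Pow(Function('C')(Add(-153, Mul(-1, 332))), -1)), Mul(205271, Pow(f, -1))) = Add(Mul(-31311869817, Pow(Mul(-485, Pow(Add(-153, Mul(-1, 332)), -1)), -1)), Mul(205271, Pow(118746, -1))) = Add(Mul(-31311869817, Pow(Mul(-485, Pow(Add(-153, -332), -1)), -1)), Mul(205271, Rational(1, 118746))) = Add(Mul(-31311869817, Pow(Mul(-485, Pow(-485, -1)), -1)), Rational(205271, 118746)) = Add(Mul(-31311869817, Pow(Mul(-485, Rational(-1, 485)), -1)), Rational(205271, 118746)) = Add(Mul(-31311869817, Pow(1, -1)), Rational(205271, 118746)) = Add(Mul(-31311869817, 1), Rational(205271, 118746)) = Add(-31311869817, Rational(205271, 118746)) = Rational(-3718159293084211, 118746)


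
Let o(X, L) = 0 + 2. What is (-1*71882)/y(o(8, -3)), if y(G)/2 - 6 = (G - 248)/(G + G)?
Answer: 71882/111 ≈ 647.59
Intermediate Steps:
o(X, L) = 2
y(G) = 12 + (-248 + G)/G (y(G) = 12 + 2*((G - 248)/(G + G)) = 12 + 2*((-248 + G)/((2*G))) = 12 + 2*((-248 + G)*(1/(2*G))) = 12 + 2*((-248 + G)/(2*G)) = 12 + (-248 + G)/G)
(-1*71882)/y(o(8, -3)) = (-1*71882)/(13 - 248/2) = -71882/(13 - 248*½) = -71882/(13 - 124) = -71882/(-111) = -71882*(-1/111) = 71882/111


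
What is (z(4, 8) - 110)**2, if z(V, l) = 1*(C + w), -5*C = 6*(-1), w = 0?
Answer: 295936/25 ≈ 11837.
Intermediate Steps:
C = 6/5 (C = -6*(-1)/5 = -1/5*(-6) = 6/5 ≈ 1.2000)
z(V, l) = 6/5 (z(V, l) = 1*(6/5 + 0) = 1*(6/5) = 6/5)
(z(4, 8) - 110)**2 = (6/5 - 110)**2 = (-544/5)**2 = 295936/25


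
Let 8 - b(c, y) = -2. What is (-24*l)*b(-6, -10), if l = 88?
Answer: -21120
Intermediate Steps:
b(c, y) = 10 (b(c, y) = 8 - 1*(-2) = 8 + 2 = 10)
(-24*l)*b(-6, -10) = -24*88*10 = -2112*10 = -21120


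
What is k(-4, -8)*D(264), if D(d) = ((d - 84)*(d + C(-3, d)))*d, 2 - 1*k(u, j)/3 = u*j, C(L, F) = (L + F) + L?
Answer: -2232489600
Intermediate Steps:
C(L, F) = F + 2*L (C(L, F) = (F + L) + L = F + 2*L)
k(u, j) = 6 - 3*j*u (k(u, j) = 6 - 3*u*j = 6 - 3*j*u)
D(d) = d*(-84 + d)*(-6 + 2*d) (D(d) = ((d - 84)*(d + (d + 2*(-3))))*d = ((-84 + d)*(d + (d - 6)))*d = ((-84 + d)*(d + (-6 + d)))*d = ((-84 + d)*(-6 + 2*d))*d = d*(-84 + d)*(-6 + 2*d))
k(-4, -8)*D(264) = (6 - 3*(-8)*(-4))*(2*264*(252 + 264² - 87*264)) = (6 - 96)*(2*264*(252 + 69696 - 22968)) = -180*264*46980 = -90*24805440 = -2232489600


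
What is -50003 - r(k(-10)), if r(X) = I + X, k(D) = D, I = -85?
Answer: -49908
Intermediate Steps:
r(X) = -85 + X
-50003 - r(k(-10)) = -50003 - (-85 - 10) = -50003 - 1*(-95) = -50003 + 95 = -49908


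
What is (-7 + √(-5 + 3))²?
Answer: (7 - I*√2)² ≈ 47.0 - 19.799*I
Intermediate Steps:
(-7 + √(-5 + 3))² = (-7 + √(-2))² = (-7 + I*√2)²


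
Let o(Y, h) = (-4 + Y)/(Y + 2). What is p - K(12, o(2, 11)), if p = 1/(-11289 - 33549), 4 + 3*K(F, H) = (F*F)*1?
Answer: -2092441/44838 ≈ -46.667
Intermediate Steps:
o(Y, h) = (-4 + Y)/(2 + Y)
K(F, H) = -4/3 + F²/3 (K(F, H) = -4/3 + ((F*F)*1)/3 = -4/3 + (F²*1)/3 = -4/3 + F²/3)
p = -1/44838 (p = 1/(-44838) = -1/44838 ≈ -2.2302e-5)
p - K(12, o(2, 11)) = -1/44838 - (-4/3 + (⅓)*12²) = -1/44838 - (-4/3 + (⅓)*144) = -1/44838 - (-4/3 + 48) = -1/44838 - 1*140/3 = -1/44838 - 140/3 = -2092441/44838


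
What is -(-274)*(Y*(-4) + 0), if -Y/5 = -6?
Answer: -32880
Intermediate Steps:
Y = 30 (Y = -5*(-6) = 30)
-(-274)*(Y*(-4) + 0) = -(-274)*(30*(-4) + 0) = -(-274)*(-120 + 0) = -(-274)*(-120) = -1*32880 = -32880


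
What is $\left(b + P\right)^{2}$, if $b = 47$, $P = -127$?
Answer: $6400$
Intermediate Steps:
$\left(b + P\right)^{2} = \left(47 - 127\right)^{2} = \left(-80\right)^{2} = 6400$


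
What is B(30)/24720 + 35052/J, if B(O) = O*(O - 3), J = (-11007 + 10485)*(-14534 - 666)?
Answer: 2532413/68103600 ≈ 0.037185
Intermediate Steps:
J = 7934400 (J = -522*(-15200) = 7934400)
B(O) = O*(-3 + O)
B(30)/24720 + 35052/J = (30*(-3 + 30))/24720 + 35052/7934400 = (30*27)*(1/24720) + 35052*(1/7934400) = 810*(1/24720) + 2921/661200 = 27/824 + 2921/661200 = 2532413/68103600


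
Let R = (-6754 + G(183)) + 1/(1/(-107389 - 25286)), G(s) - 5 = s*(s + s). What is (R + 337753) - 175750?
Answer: 89557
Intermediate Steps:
G(s) = 5 + 2*s**2 (G(s) = 5 + s*(s + s) = 5 + s*(2*s) = 5 + 2*s**2)
R = -72446 (R = (-6754 + (5 + 2*183**2)) + 1/(1/(-107389 - 25286)) = (-6754 + (5 + 2*33489)) + 1/(1/(-132675)) = (-6754 + (5 + 66978)) + 1/(-1/132675) = (-6754 + 66983) - 132675 = 60229 - 132675 = -72446)
(R + 337753) - 175750 = (-72446 + 337753) - 175750 = 265307 - 175750 = 89557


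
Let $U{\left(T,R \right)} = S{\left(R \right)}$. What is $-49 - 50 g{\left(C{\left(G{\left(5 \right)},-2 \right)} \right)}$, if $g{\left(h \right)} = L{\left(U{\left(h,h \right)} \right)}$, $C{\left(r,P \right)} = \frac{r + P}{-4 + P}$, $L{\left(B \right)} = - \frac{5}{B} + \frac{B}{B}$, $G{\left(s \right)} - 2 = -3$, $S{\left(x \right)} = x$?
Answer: $401$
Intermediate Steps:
$G{\left(s \right)} = -1$ ($G{\left(s \right)} = 2 - 3 = -1$)
$U{\left(T,R \right)} = R$
$L{\left(B \right)} = 1 - \frac{5}{B}$ ($L{\left(B \right)} = - \frac{5}{B} + 1 = 1 - \frac{5}{B}$)
$C{\left(r,P \right)} = \frac{P + r}{-4 + P}$
$g{\left(h \right)} = \frac{-5 + h}{h}$
$-49 - 50 g{\left(C{\left(G{\left(5 \right)},-2 \right)} \right)} = -49 - 50 \frac{-5 + \frac{-2 - 1}{-4 - 2}}{\frac{1}{-4 - 2} \left(-2 - 1\right)} = -49 - 50 \frac{-5 + \frac{1}{-6} \left(-3\right)}{\frac{1}{-6} \left(-3\right)} = -49 - 50 \frac{-5 - - \frac{1}{2}}{\left(- \frac{1}{6}\right) \left(-3\right)} = -49 - 50 \frac{1}{\frac{1}{2}} \left(-5 + \frac{1}{2}\right) = -49 - 50 \cdot 2 \left(- \frac{9}{2}\right) = -49 - -450 = -49 + 450 = 401$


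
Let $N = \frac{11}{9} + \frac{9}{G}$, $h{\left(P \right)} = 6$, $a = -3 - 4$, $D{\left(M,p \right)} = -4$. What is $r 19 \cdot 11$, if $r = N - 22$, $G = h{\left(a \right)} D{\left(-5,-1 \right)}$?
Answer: $- \frac{318307}{72} \approx -4420.9$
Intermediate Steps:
$a = -7$ ($a = -3 - 4 = -7$)
$G = -24$ ($G = 6 \left(-4\right) = -24$)
$N = \frac{61}{72}$ ($N = \frac{11}{9} + \frac{9}{-24} = 11 \cdot \frac{1}{9} + 9 \left(- \frac{1}{24}\right) = \frac{11}{9} - \frac{3}{8} = \frac{61}{72} \approx 0.84722$)
$r = - \frac{1523}{72}$ ($r = \frac{61}{72} - 22 = - \frac{1523}{72} \approx -21.153$)
$r 19 \cdot 11 = \left(- \frac{1523}{72}\right) 19 \cdot 11 = \left(- \frac{28937}{72}\right) 11 = - \frac{318307}{72}$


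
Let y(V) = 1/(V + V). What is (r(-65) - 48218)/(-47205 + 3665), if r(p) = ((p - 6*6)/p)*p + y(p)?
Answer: 897353/808600 ≈ 1.1098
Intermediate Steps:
y(V) = 1/(2*V)
r(p) = -36 + p + 1/(2*p) (r(p) = ((p - 6*6)/p)*p + 1/(2*p) = ((p - 36)/p)*p + 1/(2*p) = ((-36 + p)/p)*p + 1/(2*p) = (-36 + p) + 1/(2*p) = -36 + p + 1/(2*p))
(r(-65) - 48218)/(-47205 + 3665) = ((-36 - 65 + (½)/(-65)) - 48218)/(-47205 + 3665) = ((-36 - 65 + (½)*(-1/65)) - 48218)/(-43540) = ((-36 - 65 - 1/130) - 48218)*(-1/43540) = (-13131/130 - 48218)*(-1/43540) = -6281471/130*(-1/43540) = 897353/808600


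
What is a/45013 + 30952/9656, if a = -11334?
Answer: 160475159/54330691 ≈ 2.9537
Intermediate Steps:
a/45013 + 30952/9656 = -11334/45013 + 30952/9656 = -11334*1/45013 + 30952*(1/9656) = -11334/45013 + 3869/1207 = 160475159/54330691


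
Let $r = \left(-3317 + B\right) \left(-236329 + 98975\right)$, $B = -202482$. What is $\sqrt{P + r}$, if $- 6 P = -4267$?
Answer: $\frac{\sqrt{1017623396058}}{6} \approx 1.6813 \cdot 10^{5}$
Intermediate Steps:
$P = \frac{4267}{6}$ ($P = \left(- \frac{1}{6}\right) \left(-4267\right) = \frac{4267}{6} \approx 711.17$)
$r = 28267315846$ ($r = \left(-3317 - 202482\right) \left(-236329 + 98975\right) = \left(-205799\right) \left(-137354\right) = 28267315846$)
$\sqrt{P + r} = \sqrt{\frac{4267}{6} + 28267315846} = \sqrt{\frac{169603899343}{6}} = \frac{\sqrt{1017623396058}}{6}$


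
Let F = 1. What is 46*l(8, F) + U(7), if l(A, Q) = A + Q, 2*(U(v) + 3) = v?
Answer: 829/2 ≈ 414.50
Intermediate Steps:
U(v) = -3 + v/2
46*l(8, F) + U(7) = 46*(8 + 1) + (-3 + (½)*7) = 46*9 + (-3 + 7/2) = 414 + ½ = 829/2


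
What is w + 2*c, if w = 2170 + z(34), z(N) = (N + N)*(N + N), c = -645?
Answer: 5504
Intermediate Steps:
z(N) = 4*N**2 (z(N) = (2*N)*(2*N) = 4*N**2)
w = 6794 (w = 2170 + 4*34**2 = 2170 + 4*1156 = 2170 + 4624 = 6794)
w + 2*c = 6794 + 2*(-645) = 6794 - 1290 = 5504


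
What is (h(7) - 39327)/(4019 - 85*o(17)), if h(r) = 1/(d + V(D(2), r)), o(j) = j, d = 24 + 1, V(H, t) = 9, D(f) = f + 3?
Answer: -1337117/87516 ≈ -15.279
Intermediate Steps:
D(f) = 3 + f
d = 25
h(r) = 1/34 (h(r) = 1/(25 + 9) = 1/34)
(h(7) - 39327)/(4019 - 85*o(17)) = (1/34 - 39327)/(4019 - 85*17) = -1337117/(34*(4019 - 1445)) = -1337117/34/2574 = -1337117/34*1/2574 = -1337117/87516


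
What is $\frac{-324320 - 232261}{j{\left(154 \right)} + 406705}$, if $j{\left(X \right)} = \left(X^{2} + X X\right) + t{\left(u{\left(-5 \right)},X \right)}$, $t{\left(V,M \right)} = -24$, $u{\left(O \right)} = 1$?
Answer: $- \frac{185527}{151371} \approx -1.2256$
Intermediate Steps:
$j{\left(X \right)} = -24 + 2 X^{2}$ ($j{\left(X \right)} = \left(X^{2} + X X\right) - 24 = \left(X^{2} + X^{2}\right) - 24 = 2 X^{2} - 24 = -24 + 2 X^{2}$)
$\frac{-324320 - 232261}{j{\left(154 \right)} + 406705} = \frac{-324320 - 232261}{\left(-24 + 2 \cdot 154^{2}\right) + 406705} = - \frac{556581}{\left(-24 + 2 \cdot 23716\right) + 406705} = - \frac{556581}{\left(-24 + 47432\right) + 406705} = - \frac{556581}{47408 + 406705} = - \frac{556581}{454113} = \left(-556581\right) \frac{1}{454113} = - \frac{185527}{151371}$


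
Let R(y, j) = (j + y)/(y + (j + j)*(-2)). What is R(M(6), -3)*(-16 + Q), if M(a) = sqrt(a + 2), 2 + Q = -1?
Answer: 209/34 - 285*sqrt(2)/68 ≈ 0.21984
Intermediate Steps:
Q = -3 (Q = -2 - 1 = -3)
M(a) = sqrt(2 + a)
R(y, j) = (j + y)/(y - 4*j) (R(y, j) = (j + y)/(y + (2*j)*(-2)) = (j + y)/(y - 4*j))
R(M(6), -3)*(-16 + Q) = ((-3 + sqrt(2 + 6))/(sqrt(2 + 6) - 4*(-3)))*(-16 - 3) = ((-3 + sqrt(8))/(sqrt(8) + 12))*(-19) = ((-3 + 2*sqrt(2))/(2*sqrt(2) + 12))*(-19) = ((-3 + 2*sqrt(2))/(12 + 2*sqrt(2)))*(-19) = -19*(-3 + 2*sqrt(2))/(12 + 2*sqrt(2))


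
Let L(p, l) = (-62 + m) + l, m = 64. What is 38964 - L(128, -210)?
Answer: 39172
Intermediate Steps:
L(p, l) = 2 + l (L(p, l) = (-62 + 64) + l = 2 + l)
38964 - L(128, -210) = 38964 - (2 - 210) = 38964 - 1*(-208) = 38964 + 208 = 39172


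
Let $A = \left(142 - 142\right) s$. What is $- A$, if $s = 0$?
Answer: $0$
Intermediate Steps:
$A = 0$ ($A = \left(142 - 142\right) 0 = 0 \cdot 0 = 0$)
$- A = \left(-1\right) 0 = 0$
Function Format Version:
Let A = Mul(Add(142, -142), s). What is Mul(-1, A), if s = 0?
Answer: 0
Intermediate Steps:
A = 0 (A = Mul(Add(142, -142), 0) = Mul(0, 0) = 0)
Mul(-1, A) = Mul(-1, 0) = 0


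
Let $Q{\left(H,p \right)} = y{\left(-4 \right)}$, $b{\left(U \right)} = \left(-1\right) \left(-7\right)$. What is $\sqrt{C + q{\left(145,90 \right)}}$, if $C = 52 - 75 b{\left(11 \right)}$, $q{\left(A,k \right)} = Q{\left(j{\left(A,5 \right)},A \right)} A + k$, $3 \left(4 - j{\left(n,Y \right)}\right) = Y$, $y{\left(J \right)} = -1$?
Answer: $4 i \sqrt{33} \approx 22.978 i$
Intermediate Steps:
$b{\left(U \right)} = 7$
$j{\left(n,Y \right)} = 4 - \frac{Y}{3}$
$Q{\left(H,p \right)} = -1$
$q{\left(A,k \right)} = k - A$ ($q{\left(A,k \right)} = - A + k = k - A$)
$C = -473$ ($C = 52 - 525 = -473$)
$\sqrt{C + q{\left(145,90 \right)}} = \sqrt{-473 + \left(90 - 145\right)} = \sqrt{-473 - 55} = \sqrt{-528} = 4 i \sqrt{33}$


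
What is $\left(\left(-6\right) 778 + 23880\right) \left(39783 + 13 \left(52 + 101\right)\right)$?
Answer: $802523664$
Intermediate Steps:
$\left(\left(-6\right) 778 + 23880\right) \left(39783 + 13 \left(52 + 101\right)\right) = \left(-4668 + 23880\right) \left(39783 + 13 \cdot 153\right) = 19212 \left(39783 + 1989\right) = 19212 \cdot 41772 = 802523664$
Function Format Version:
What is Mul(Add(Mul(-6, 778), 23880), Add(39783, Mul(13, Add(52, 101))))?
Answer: 802523664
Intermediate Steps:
Mul(Add(Mul(-6, 778), 23880), Add(39783, Mul(13, Add(52, 101)))) = Mul(Add(-4668, 23880), Add(39783, Mul(13, 153))) = Mul(19212, Add(39783, 1989)) = Mul(19212, 41772) = 802523664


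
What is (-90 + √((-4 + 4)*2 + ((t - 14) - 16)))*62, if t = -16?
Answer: -5580 + 62*I*√46 ≈ -5580.0 + 420.5*I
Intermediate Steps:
(-90 + √((-4 + 4)*2 + ((t - 14) - 16)))*62 = (-90 + √((-4 + 4)*2 + ((-16 - 14) - 16)))*62 = (-90 + √(0*2 + (-30 - 16)))*62 = (-90 + √(0 - 46))*62 = (-90 + √(-46))*62 = (-90 + I*√46)*62 = -5580 + 62*I*√46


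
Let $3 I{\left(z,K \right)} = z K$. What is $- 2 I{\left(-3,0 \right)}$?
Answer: $0$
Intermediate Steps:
$I{\left(z,K \right)} = \frac{K z}{3}$ ($I{\left(z,K \right)} = \frac{z K}{3} = \frac{K z}{3}$)
$- 2 I{\left(-3,0 \right)} = - 2 \cdot \frac{1}{3} \cdot 0 \left(-3\right) = \left(-2\right) 0 = 0$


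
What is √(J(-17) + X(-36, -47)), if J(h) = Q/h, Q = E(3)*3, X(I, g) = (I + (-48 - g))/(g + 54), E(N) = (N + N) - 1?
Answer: I*√87346/119 ≈ 2.4836*I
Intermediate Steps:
E(N) = -1 + 2*N (E(N) = 2*N - 1 = -1 + 2*N)
X(I, g) = (-48 + I - g)/(54 + g)
Q = 15 (Q = (-1 + 2*3)*3 = (-1 + 6)*3 = 5*3 = 15)
J(h) = 15/h
√(J(-17) + X(-36, -47)) = √(15/(-17) + (-48 - 36 - 1*(-47))/(54 - 47)) = √(15*(-1/17) + (-48 - 36 + 47)/7) = √(-15/17 + (⅐)*(-37)) = √(-15/17 - 37/7) = √(-734/119) = I*√87346/119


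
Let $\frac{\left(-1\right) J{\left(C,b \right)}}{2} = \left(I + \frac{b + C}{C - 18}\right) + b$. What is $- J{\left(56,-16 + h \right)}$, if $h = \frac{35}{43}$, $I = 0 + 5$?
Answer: $- \frac{14889}{817} \approx -18.224$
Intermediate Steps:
$I = 5$
$h = \frac{35}{43}$ ($h = 35 \cdot \frac{1}{43} = \frac{35}{43} \approx 0.81395$)
$J{\left(C,b \right)} = -10 - 2 b - \frac{2 \left(C + b\right)}{-18 + C}$ ($J{\left(C,b \right)} = - 2 \left(\left(5 + \frac{b + C}{C - 18}\right) + b\right) = - 2 \left(\left(5 + \frac{C + b}{-18 + C}\right) + b\right) = - 2 \left(5 + b + \frac{C + b}{-18 + C}\right) = -10 - 2 b - \frac{2 \left(C + b\right)}{-18 + C}$)
$- J{\left(56,-16 + h \right)} = - \frac{2 \left(90 - 336 + 17 \left(-16 + \frac{35}{43}\right) - 56 \left(-16 + \frac{35}{43}\right)\right)}{-18 + 56} = - \frac{2 \left(90 - 336 + 17 \left(- \frac{653}{43}\right) - 56 \left(- \frac{653}{43}\right)\right)}{38} = - \frac{2 \left(90 - 336 - \frac{11101}{43} + \frac{36568}{43}\right)}{38} = - \frac{2 \cdot 14889}{38 \cdot 43} = \left(-1\right) \frac{14889}{817} = - \frac{14889}{817}$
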